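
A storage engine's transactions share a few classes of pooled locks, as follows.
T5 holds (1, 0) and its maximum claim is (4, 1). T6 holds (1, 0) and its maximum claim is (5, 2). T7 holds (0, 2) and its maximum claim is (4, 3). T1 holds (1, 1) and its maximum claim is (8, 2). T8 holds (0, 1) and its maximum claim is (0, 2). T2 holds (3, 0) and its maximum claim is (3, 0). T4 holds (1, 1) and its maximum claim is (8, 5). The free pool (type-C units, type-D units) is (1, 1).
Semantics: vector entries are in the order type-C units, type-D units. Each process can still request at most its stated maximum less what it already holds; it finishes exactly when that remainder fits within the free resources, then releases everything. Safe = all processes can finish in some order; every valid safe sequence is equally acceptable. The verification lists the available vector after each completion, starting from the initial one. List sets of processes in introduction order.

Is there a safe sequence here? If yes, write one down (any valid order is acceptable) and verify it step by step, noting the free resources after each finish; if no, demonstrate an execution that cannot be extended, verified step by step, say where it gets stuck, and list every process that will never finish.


UNSAFE — no complete ordering exists.
Key observation: no order helps: past T8, T2, T7, T6, T5, the free pool tops out at (6, 4), below what each blocked process needs in type-C units.
A maximal execution: T8, T2, T7, T6, T5 — then nothing else fits. Check, step by step:
  pool = (1, 1)
  run T8 (needs (0, 1), free (1, 1)); after release of (0, 1) the pool is (1, 2)
  run T2 (needs (0, 0), free (1, 2)); after release of (3, 0) the pool is (4, 2)
  run T7 (needs (4, 1), free (4, 2)); after release of (0, 2) the pool is (4, 4)
  run T6 (needs (4, 2), free (4, 4)); after release of (1, 0) the pool is (5, 4)
  run T5 (needs (3, 1), free (5, 4)); after release of (1, 0) the pool is (6, 4)
  blocked: T1 wants (7, 1), pool (6, 4) — not enough type-C units
  blocked: T4 wants (7, 4), pool (6, 4) — not enough type-C units
Processes that can never finish: T1 and T4.


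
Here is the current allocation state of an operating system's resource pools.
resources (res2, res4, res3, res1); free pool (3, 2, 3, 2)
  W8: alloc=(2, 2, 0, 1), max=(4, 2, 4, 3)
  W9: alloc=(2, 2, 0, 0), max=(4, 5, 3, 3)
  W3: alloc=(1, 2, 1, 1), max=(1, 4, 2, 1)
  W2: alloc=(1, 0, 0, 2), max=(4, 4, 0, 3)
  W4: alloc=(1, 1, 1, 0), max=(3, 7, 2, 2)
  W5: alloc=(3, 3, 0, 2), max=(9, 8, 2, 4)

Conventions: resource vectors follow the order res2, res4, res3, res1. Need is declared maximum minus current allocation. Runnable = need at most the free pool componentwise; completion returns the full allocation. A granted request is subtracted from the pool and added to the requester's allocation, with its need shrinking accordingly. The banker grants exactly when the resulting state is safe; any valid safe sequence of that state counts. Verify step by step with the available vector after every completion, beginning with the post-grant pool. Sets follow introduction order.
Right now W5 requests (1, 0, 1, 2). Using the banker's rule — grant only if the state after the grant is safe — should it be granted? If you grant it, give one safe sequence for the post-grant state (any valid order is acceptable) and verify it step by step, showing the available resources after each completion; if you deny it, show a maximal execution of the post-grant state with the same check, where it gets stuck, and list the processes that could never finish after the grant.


GRANT — the state after the grant stays safe, e.g. via W3, W2, W9, W5, W4, W8.
Key observation: with (2, 2, 2, 0) left after the transfer, W3 can run at once — the state stays safe.
Verifying the post-grant state step by step:
  pool = (2, 2, 2, 0)
  W3 needs (0, 2, 1, 0) <= (2, 2, 2, 0) -> finishes; pool += (1, 2, 1, 1) = (3, 4, 3, 1)
  W2 needs (3, 4, 0, 1) <= (3, 4, 3, 1) -> finishes; pool += (1, 0, 0, 2) = (4, 4, 3, 3)
  W9 needs (2, 3, 3, 3) <= (4, 4, 3, 3) -> finishes; pool += (2, 2, 0, 0) = (6, 6, 3, 3)
  W5 needs (5, 5, 1, 0) <= (6, 6, 3, 3) -> finishes; pool += (4, 3, 1, 4) = (10, 9, 4, 7)
  W4 needs (2, 6, 1, 2) <= (10, 9, 4, 7) -> finishes; pool += (1, 1, 1, 0) = (11, 10, 5, 7)
  W8 needs (2, 0, 4, 2) <= (11, 10, 5, 7) -> finishes; pool += (2, 2, 0, 1) = (13, 12, 5, 8)


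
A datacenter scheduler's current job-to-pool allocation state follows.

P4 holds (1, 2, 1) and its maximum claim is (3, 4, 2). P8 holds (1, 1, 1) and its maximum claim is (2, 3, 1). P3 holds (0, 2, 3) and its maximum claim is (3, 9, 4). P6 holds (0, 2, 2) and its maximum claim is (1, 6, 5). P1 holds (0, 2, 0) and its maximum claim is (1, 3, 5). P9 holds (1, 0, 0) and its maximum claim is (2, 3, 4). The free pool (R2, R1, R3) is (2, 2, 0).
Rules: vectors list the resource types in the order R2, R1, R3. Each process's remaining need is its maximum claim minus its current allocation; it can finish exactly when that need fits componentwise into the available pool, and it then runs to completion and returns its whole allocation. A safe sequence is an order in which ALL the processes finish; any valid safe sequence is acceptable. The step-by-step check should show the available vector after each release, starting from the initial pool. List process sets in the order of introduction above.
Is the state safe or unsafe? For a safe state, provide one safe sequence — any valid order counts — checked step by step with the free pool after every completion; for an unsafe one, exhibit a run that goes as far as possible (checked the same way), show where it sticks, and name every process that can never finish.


The state is UNSAFE.
Key observation: after P8, P4 the pool peaks at (4, 5, 2), and each blocked process is short somewhere: P3 on R1; P6 on R3; P1 on R3; P9 on R3.
Going as far as possible: P8, P4; after that, nothing fits. Step-by-step check:
  pool = (2, 2, 0)
  run P8 (needs (1, 2, 0), free (2, 2, 0)); after release of (1, 1, 1) the pool is (3, 3, 1)
  run P4 (needs (2, 2, 1), free (3, 3, 1)); after release of (1, 2, 1) the pool is (4, 5, 2)
  P3 cannot run: need (3, 7, 1) vs free (4, 5, 2) (insufficient R1)
  P6 cannot run: need (1, 4, 3) vs free (4, 5, 2) (insufficient R3)
  P1 cannot run: need (1, 1, 5) vs free (4, 5, 2) (insufficient R3)
  P9 cannot run: need (1, 3, 4) vs free (4, 5, 2) (insufficient R3)
Processes that can never finish: P3, P6, P1 and P9.


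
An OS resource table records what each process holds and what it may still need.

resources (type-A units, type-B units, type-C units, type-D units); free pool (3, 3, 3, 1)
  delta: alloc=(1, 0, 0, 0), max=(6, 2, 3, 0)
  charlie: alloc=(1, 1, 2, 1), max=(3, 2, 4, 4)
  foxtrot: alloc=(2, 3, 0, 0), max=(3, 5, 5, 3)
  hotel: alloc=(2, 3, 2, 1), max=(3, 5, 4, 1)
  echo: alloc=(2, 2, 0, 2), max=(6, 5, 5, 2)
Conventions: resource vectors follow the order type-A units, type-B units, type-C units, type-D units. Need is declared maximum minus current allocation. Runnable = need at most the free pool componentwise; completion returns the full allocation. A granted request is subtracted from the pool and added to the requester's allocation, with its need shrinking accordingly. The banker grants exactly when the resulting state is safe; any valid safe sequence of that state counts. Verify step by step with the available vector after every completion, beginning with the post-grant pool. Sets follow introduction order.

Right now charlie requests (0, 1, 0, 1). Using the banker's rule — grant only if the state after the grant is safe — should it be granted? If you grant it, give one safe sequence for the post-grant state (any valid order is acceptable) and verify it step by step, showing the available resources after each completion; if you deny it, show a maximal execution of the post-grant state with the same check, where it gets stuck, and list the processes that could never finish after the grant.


GRANT — the state after the grant stays safe, e.g. via hotel, echo, foxtrot, charlie, delta.
Key observation: after the grant the pool drops to (3, 2, 3, 0), which still lets hotel finish first and unwind the rest.
Step-by-step check of the post-grant state:
  pool = (3, 2, 3, 0)
  run hotel (needs (1, 2, 2, 0), free (3, 2, 3, 0)); after release of (2, 3, 2, 1) the pool is (5, 5, 5, 1)
  run echo (needs (4, 3, 5, 0), free (5, 5, 5, 1)); after release of (2, 2, 0, 2) the pool is (7, 7, 5, 3)
  run foxtrot (needs (1, 2, 5, 3), free (7, 7, 5, 3)); after release of (2, 3, 0, 0) the pool is (9, 10, 5, 3)
  run charlie (needs (2, 0, 2, 2), free (9, 10, 5, 3)); after release of (1, 2, 2, 2) the pool is (10, 12, 7, 5)
  run delta (needs (5, 2, 3, 0), free (10, 12, 7, 5)); after release of (1, 0, 0, 0) the pool is (11, 12, 7, 5)


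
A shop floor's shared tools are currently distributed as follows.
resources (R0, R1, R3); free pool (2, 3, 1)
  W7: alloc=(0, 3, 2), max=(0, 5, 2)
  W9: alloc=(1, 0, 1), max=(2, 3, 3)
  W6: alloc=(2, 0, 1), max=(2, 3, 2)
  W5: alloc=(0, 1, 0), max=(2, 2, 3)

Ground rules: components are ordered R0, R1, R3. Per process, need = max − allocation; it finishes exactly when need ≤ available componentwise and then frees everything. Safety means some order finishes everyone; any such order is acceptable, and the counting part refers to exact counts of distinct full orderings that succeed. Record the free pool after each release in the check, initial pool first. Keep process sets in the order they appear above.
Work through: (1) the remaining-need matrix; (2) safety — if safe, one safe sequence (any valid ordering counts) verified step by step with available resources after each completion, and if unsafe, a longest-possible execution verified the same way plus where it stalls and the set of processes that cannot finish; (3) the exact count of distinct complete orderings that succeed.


(1) Need matrix, components ordered R0, R1, R3:
  W7: (0, 2, 0)
  W9: (1, 3, 2)
  W6: (0, 3, 1)
  W5: (2, 1, 3)
(2) SAFE, for example via the order W6, W9, W7, W5.
Key observation: at W6 the run first touches a limit — (0, 3, 1) against (2, 3, 1), exact on a resource it actually requests.
Step-by-step check:
  pool = (2, 3, 1)
  W6 needs (0, 3, 1) <= (2, 3, 1) -> finishes; pool += (2, 0, 1) = (4, 3, 2)
  W9 needs (1, 3, 2) <= (4, 3, 2) -> finishes; pool += (1, 0, 1) = (5, 3, 3)
  W7 needs (0, 2, 0) <= (5, 3, 3) -> finishes; pool += (0, 3, 2) = (5, 6, 5)
  W5 needs (2, 1, 3) <= (5, 6, 5) -> finishes; pool += (0, 1, 0) = (5, 7, 5)
(3) Exactly 10 of the possible complete orderings are safe sequences.


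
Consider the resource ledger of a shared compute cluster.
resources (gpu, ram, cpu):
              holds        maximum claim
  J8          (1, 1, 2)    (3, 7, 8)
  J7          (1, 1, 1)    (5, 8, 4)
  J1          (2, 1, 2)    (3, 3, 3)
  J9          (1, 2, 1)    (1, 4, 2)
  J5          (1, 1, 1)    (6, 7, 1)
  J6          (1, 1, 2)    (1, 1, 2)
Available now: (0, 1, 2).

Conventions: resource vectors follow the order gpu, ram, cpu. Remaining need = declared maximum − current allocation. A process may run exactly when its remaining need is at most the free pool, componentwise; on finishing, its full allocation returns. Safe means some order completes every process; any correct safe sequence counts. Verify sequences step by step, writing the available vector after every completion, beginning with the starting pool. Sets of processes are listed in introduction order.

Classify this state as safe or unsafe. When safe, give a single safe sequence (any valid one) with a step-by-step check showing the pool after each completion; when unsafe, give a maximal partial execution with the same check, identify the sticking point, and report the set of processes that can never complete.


The state is UNSAFE.
Key observation: the wall is ram: completing J6, J9, J1 brings the pool only to (4, 5, 7), and all the rest need more.
The run J6, J9, J1 cannot be extended any further. Step-by-step check:
  pool = (0, 1, 2)
  J6: need (0, 0, 0) fits (0, 1, 2); releases (1, 1, 2), pool now (1, 2, 4)
  J9: need (0, 2, 1) fits (1, 2, 4); releases (1, 2, 1), pool now (2, 4, 5)
  J1: need (1, 2, 1) fits (2, 4, 5); releases (2, 1, 2), pool now (4, 5, 7)
  J8 cannot run: need (2, 6, 6) vs free (4, 5, 7) (insufficient ram)
  J7 cannot run: need (4, 7, 3) vs free (4, 5, 7) (insufficient ram)
  J5 cannot run: need (5, 6, 0) vs free (4, 5, 7) (insufficient gpu and ram)
Processes that can never finish: J8, J7 and J5.


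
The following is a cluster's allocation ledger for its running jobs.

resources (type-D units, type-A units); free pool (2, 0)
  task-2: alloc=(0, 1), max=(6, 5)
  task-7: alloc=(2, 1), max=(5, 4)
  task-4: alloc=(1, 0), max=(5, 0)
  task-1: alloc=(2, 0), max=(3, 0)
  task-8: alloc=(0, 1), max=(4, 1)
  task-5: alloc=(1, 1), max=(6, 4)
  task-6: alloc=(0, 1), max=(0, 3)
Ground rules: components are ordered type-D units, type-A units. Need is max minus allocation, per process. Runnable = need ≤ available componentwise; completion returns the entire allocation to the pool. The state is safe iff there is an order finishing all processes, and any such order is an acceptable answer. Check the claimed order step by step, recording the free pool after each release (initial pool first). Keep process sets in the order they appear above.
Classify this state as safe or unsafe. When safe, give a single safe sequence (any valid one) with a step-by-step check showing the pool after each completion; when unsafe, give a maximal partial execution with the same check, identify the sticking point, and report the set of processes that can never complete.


UNSAFE.
Key observation: after task-1, task-4, task-8 complete, (5, 1) is the best the pool ever gets, yet each leftover process wants more type-A units.
Going as far as possible: task-1, task-4, task-8; after that, nothing fits. Walking it through:
  pool = (2, 0)
  run task-1 (needs (1, 0), free (2, 0)); after release of (2, 0) the pool is (4, 0)
  run task-4 (needs (4, 0), free (4, 0)); after release of (1, 0) the pool is (5, 0)
  run task-8 (needs (4, 0), free (5, 0)); after release of (0, 1) the pool is (5, 1)
  task-2 still needs (6, 4) but only (5, 1) is free — short on type-D units and type-A units
  task-7 still needs (3, 3) but only (5, 1) is free — short on type-A units
  task-5 still needs (5, 3) but only (5, 1) is free — short on type-A units
  task-6 still needs (0, 2) but only (5, 1) is free — short on type-A units
Permanently blocked: task-2, task-7, task-5 and task-6.


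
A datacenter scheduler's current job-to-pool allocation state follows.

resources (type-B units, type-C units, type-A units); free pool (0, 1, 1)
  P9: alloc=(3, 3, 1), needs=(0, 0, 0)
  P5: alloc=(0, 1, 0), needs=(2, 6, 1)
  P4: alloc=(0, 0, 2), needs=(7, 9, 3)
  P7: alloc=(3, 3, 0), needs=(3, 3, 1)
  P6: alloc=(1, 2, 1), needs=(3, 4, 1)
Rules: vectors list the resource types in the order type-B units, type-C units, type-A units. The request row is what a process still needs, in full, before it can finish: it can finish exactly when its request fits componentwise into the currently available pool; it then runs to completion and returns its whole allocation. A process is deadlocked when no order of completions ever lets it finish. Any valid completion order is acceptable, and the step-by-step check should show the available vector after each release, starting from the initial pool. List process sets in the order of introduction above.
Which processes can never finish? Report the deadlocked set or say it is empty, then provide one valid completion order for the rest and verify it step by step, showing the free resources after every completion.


Nothing here is deadlocked.
Key observation: P9 leads a chain of completions in which each release enables another process.
A valid finishing order for the others: P9, P7, P6, P5, P4. Verifying each step:
  pool = (0, 1, 1)
  P9 needs (0, 0, 0) <= (0, 1, 1) -> finishes; pool += (3, 3, 1) = (3, 4, 2)
  P7 needs (3, 3, 1) <= (3, 4, 2) -> finishes; pool += (3, 3, 0) = (6, 7, 2)
  P6 needs (3, 4, 1) <= (6, 7, 2) -> finishes; pool += (1, 2, 1) = (7, 9, 3)
  P5 needs (2, 6, 1) <= (7, 9, 3) -> finishes; pool += (0, 1, 0) = (7, 10, 3)
  P4 needs (7, 9, 3) <= (7, 10, 3) -> finishes; pool += (0, 0, 2) = (7, 10, 5)


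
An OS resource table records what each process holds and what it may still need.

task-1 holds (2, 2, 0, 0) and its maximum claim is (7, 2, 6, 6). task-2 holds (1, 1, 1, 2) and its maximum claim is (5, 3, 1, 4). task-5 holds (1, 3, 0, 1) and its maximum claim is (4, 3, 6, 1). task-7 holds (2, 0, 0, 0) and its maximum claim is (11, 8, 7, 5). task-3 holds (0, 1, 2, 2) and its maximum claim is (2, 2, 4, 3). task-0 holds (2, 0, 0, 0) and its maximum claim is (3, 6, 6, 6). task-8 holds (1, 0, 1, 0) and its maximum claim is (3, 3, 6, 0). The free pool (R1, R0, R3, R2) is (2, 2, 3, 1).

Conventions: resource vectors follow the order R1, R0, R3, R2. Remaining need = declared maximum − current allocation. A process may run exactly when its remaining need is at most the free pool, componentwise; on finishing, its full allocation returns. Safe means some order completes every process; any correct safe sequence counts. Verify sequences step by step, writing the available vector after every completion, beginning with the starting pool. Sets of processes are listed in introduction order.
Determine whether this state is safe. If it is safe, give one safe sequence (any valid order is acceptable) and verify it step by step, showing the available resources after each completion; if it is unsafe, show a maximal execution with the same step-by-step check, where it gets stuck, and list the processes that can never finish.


The state is SAFE; one workable sequence: task-3, task-8, task-5, task-2, task-0, task-1, task-7.
Key observation: reading the order forward, task-3 is the first process whose need (2, 1, 2, 1) meets the free pool (2, 2, 3, 1) exactly on a resource it requests.
Check, step by step:
  pool = (2, 2, 3, 1)
  task-3: need (2, 1, 2, 1) fits (2, 2, 3, 1); releases (0, 1, 2, 2), pool now (2, 3, 5, 3)
  task-8: need (2, 3, 5, 0) fits (2, 3, 5, 3); releases (1, 0, 1, 0), pool now (3, 3, 6, 3)
  task-5: need (3, 0, 6, 0) fits (3, 3, 6, 3); releases (1, 3, 0, 1), pool now (4, 6, 6, 4)
  task-2: need (4, 2, 0, 2) fits (4, 6, 6, 4); releases (1, 1, 1, 2), pool now (5, 7, 7, 6)
  task-0: need (1, 6, 6, 6) fits (5, 7, 7, 6); releases (2, 0, 0, 0), pool now (7, 7, 7, 6)
  task-1: need (5, 0, 6, 6) fits (7, 7, 7, 6); releases (2, 2, 0, 0), pool now (9, 9, 7, 6)
  task-7: need (9, 8, 7, 5) fits (9, 9, 7, 6); releases (2, 0, 0, 0), pool now (11, 9, 7, 6)


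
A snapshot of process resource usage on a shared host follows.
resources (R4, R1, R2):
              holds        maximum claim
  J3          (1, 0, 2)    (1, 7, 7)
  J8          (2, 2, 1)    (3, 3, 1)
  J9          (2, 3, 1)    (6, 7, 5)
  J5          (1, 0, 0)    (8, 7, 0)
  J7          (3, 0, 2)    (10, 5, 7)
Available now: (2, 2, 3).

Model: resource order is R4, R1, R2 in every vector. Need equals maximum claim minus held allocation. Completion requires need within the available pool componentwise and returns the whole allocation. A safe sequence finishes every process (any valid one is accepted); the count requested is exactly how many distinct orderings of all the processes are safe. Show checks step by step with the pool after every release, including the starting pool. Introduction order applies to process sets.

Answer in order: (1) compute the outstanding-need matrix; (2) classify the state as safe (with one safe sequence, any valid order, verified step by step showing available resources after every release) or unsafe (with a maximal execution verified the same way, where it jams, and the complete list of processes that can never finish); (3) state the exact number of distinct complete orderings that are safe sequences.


(1) Remaining need (order R4, R1, R2):
  J3: (0, 7, 5)
  J8: (1, 1, 0)
  J9: (4, 4, 4)
  J5: (7, 7, 0)
  J7: (7, 5, 5)
(2) SAFE — a valid safe sequence is J8, J9, J3, J5, J7.
Key observation: J9 is the earliest step where a requested resource binds exactly: need (4, 4, 4), pool (4, 4, 4) at its turn.
Walking it through:
  pool = (2, 2, 3)
  J8 needs (1, 1, 0) <= (2, 2, 3) -> finishes; pool += (2, 2, 1) = (4, 4, 4)
  J9 needs (4, 4, 4) <= (4, 4, 4) -> finishes; pool += (2, 3, 1) = (6, 7, 5)
  J3 needs (0, 7, 5) <= (6, 7, 5) -> finishes; pool += (1, 0, 2) = (7, 7, 7)
  J5 needs (7, 7, 0) <= (7, 7, 7) -> finishes; pool += (1, 0, 0) = (8, 7, 7)
  J7 needs (7, 5, 5) <= (8, 7, 7) -> finishes; pool += (3, 0, 2) = (11, 7, 9)
(3) The exact count: 2 of the possible complete orderings are safe sequences.


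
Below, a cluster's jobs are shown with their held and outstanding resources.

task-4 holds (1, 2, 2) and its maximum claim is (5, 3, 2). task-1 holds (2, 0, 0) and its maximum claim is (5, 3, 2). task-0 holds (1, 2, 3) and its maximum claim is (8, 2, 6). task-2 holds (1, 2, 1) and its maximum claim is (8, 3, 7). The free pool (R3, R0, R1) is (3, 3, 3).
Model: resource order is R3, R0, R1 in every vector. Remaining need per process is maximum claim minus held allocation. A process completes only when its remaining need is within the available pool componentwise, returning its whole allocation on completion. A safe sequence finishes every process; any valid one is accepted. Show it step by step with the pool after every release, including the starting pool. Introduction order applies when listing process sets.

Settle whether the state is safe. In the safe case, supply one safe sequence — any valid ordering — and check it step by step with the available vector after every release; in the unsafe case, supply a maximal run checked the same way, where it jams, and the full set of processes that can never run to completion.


The state is UNSAFE.
Key observation: task-1, task-4 can finish, but then (6, 5, 5) is all there is, and the blocked group's R3 demands exceed it.
A maximal execution: task-1, task-4 — then nothing else fits. Walking it through:
  pool = (3, 3, 3)
  task-1 needs (3, 3, 2) <= (3, 3, 3) -> finishes; pool += (2, 0, 0) = (5, 3, 3)
  task-4 needs (4, 1, 0) <= (5, 3, 3) -> finishes; pool += (1, 2, 2) = (6, 5, 5)
  task-0 cannot run: need (7, 0, 3) vs free (6, 5, 5) (insufficient R3)
  task-2 cannot run: need (7, 1, 6) vs free (6, 5, 5) (insufficient R3 and R1)
Processes that can never finish: task-0 and task-2.


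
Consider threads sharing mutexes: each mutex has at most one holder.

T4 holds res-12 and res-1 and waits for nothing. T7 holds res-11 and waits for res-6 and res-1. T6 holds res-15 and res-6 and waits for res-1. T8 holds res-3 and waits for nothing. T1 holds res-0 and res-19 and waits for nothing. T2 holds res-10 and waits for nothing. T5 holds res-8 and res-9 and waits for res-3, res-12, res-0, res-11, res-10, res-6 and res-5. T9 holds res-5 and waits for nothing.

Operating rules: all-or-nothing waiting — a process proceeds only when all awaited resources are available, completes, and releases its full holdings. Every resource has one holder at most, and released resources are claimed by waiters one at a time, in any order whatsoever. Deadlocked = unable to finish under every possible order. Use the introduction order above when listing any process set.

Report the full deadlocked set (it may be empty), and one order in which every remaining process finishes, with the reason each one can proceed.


The deadlocked set is empty.
Key observation: no waiting chain loops back on itself — every chain ends at a process that waits on nothing, so everyone eventually runs.
The rest can finish in the order T4, T6, T8, T7, T1, T9, T2, T5.
Walking it through:
  T4: no waits; runs immediately, freeing res-12 and res-1
  T6 waits on res-1 — all released -> runs and releases res-15 and res-6
  T8: no waits; runs immediately, freeing res-3
  T7 waits on res-6 and res-1 — all released -> runs and releases res-11
  T1: no waits; runs immediately, freeing res-0 and res-19
  T9: no waits; runs immediately, freeing res-5
  T2: no waits; runs immediately, freeing res-10
  T5 waits on res-3, res-12, res-0, res-11, res-10, res-6 and res-5 — all released -> runs and releases res-8 and res-9


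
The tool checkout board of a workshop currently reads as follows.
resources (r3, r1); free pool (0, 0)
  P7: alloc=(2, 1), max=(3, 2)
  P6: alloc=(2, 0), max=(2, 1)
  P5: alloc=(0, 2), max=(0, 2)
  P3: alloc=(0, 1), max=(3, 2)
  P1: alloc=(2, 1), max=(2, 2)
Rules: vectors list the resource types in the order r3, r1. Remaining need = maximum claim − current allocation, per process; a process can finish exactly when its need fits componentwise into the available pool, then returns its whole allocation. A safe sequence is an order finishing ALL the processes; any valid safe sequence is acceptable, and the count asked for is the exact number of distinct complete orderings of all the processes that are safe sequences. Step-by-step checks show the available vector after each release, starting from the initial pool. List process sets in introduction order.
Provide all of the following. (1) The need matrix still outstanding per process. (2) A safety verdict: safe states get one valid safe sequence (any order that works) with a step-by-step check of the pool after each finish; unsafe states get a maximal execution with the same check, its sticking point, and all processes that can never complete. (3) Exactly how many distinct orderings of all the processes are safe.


(1) Need matrix, components ordered r3, r1:
  P7: (1, 1)
  P6: (0, 1)
  P5: (0, 0)
  P3: (3, 1)
  P1: (0, 1)
(2) SAFE, for example via the order P5, P6, P1, P7, P3.
Key observation: the order never hits an exact fit; P6 is the first step at the minimum slack of 1 on its requested resources ((0, 1), (0, 2) free).
Step-by-step check:
  pool = (0, 0)
  run P5 (needs (0, 0), free (0, 0)); after release of (0, 2) the pool is (0, 2)
  run P6 (needs (0, 1), free (0, 2)); after release of (2, 0) the pool is (2, 2)
  run P1 (needs (0, 1), free (2, 2)); after release of (2, 1) the pool is (4, 3)
  run P7 (needs (1, 1), free (4, 3)); after release of (2, 1) the pool is (6, 4)
  run P3 (needs (3, 1), free (6, 4)); after release of (0, 1) the pool is (6, 5)
(3) Exactly 8 of the possible complete orderings are safe sequences.


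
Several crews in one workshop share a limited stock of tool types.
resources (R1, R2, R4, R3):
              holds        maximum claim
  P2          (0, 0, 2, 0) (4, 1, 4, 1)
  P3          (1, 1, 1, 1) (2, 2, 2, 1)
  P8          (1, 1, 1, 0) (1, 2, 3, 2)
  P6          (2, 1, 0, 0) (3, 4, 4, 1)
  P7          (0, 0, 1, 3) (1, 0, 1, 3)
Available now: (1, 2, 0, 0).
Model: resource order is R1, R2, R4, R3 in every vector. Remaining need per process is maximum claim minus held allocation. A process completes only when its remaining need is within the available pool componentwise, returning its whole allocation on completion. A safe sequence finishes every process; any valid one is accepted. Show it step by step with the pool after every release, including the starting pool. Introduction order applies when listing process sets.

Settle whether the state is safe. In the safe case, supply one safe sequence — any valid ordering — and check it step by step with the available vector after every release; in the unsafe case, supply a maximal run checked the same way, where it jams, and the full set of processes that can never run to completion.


UNSAFE — no complete ordering exists.
Key observation: after P7, P3, P8 the pool peaks at (3, 4, 3, 4), and each blocked process is short somewhere: P2 on R1; P6 on R4.
The run P7, P3, P8 cannot be extended any further. Check, step by step:
  pool = (1, 2, 0, 0)
  P7 needs (1, 0, 0, 0) <= (1, 2, 0, 0) -> finishes; pool += (0, 0, 1, 3) = (1, 2, 1, 3)
  P3 needs (1, 1, 1, 0) <= (1, 2, 1, 3) -> finishes; pool += (1, 1, 1, 1) = (2, 3, 2, 4)
  P8 needs (0, 1, 2, 2) <= (2, 3, 2, 4) -> finishes; pool += (1, 1, 1, 0) = (3, 4, 3, 4)
  P2 still needs (4, 1, 2, 1) but only (3, 4, 3, 4) is free — short on R1
  P6 still needs (1, 3, 4, 1) but only (3, 4, 3, 4) is free — short on R4
Permanently blocked: P2 and P6.


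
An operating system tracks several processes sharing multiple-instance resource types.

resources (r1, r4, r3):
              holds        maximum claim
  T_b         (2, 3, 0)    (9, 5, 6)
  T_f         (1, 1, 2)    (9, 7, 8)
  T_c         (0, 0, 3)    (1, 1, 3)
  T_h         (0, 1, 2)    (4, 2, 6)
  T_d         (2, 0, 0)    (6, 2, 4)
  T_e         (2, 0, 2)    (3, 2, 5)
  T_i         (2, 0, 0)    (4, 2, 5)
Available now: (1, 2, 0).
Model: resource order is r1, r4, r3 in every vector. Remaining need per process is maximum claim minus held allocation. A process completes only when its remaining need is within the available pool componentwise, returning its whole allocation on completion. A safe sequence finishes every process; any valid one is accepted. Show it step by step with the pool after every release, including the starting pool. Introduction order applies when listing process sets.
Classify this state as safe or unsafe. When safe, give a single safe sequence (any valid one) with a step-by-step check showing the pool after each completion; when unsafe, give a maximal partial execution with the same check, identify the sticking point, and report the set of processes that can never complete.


SAFE, for example via the order T_c, T_e, T_i, T_d, T_h, T_b, T_f.
Key observation: at T_c the run first touches a limit — (1, 1, 0) against (1, 2, 0), exact on a resource it actually requests.
Verifying each step:
  pool = (1, 2, 0)
  T_c: need (1, 1, 0) fits (1, 2, 0); releases (0, 0, 3), pool now (1, 2, 3)
  T_e: need (1, 2, 3) fits (1, 2, 3); releases (2, 0, 2), pool now (3, 2, 5)
  T_i: need (2, 2, 5) fits (3, 2, 5); releases (2, 0, 0), pool now (5, 2, 5)
  T_d: need (4, 2, 4) fits (5, 2, 5); releases (2, 0, 0), pool now (7, 2, 5)
  T_h: need (4, 1, 4) fits (7, 2, 5); releases (0, 1, 2), pool now (7, 3, 7)
  T_b: need (7, 2, 6) fits (7, 3, 7); releases (2, 3, 0), pool now (9, 6, 7)
  T_f: need (8, 6, 6) fits (9, 6, 7); releases (1, 1, 2), pool now (10, 7, 9)


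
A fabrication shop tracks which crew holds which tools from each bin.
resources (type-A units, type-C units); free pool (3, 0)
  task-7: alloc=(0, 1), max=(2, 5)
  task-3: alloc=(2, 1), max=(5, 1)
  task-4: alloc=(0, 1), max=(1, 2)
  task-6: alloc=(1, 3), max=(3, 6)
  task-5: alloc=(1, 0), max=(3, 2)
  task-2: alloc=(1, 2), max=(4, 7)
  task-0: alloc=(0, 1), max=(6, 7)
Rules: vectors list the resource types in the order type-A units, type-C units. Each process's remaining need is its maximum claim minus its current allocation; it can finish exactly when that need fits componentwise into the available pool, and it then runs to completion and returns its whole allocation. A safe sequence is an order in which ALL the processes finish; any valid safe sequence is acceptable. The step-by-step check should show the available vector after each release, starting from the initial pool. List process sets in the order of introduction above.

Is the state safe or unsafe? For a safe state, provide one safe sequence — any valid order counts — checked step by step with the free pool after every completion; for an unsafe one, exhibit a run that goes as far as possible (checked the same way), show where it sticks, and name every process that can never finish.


The state is UNSAFE.
Key observation: after task-3, task-4, task-5 complete, (6, 2) is the best the pool ever gets, yet each leftover process wants more type-C units.
A maximal execution: task-3, task-4, task-5 — then nothing else fits. Walking it through:
  pool = (3, 0)
  task-3: need (3, 0) fits (3, 0); releases (2, 1), pool now (5, 1)
  task-4: need (1, 1) fits (5, 1); releases (0, 1), pool now (5, 2)
  task-5: need (2, 2) fits (5, 2); releases (1, 0), pool now (6, 2)
  task-7 still needs (2, 4) but only (6, 2) is free — short on type-C units
  task-6 still needs (2, 3) but only (6, 2) is free — short on type-C units
  task-2 still needs (3, 5) but only (6, 2) is free — short on type-C units
  task-0 still needs (6, 6) but only (6, 2) is free — short on type-C units
Never able to finish: task-7, task-6, task-2 and task-0.


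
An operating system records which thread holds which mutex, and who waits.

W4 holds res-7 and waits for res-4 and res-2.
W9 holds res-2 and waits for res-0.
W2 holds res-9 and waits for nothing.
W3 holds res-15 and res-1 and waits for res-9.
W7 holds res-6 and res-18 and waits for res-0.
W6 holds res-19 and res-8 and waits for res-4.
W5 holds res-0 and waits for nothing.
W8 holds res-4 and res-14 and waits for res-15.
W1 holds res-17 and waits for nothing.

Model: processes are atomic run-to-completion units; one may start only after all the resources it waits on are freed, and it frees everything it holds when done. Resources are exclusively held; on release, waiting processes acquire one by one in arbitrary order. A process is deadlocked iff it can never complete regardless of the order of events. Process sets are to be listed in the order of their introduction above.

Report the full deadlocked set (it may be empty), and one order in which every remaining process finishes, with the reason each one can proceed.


Nothing here is deadlocked.
Key observation: there is no circular wait here — follow any chain and it reaches a process that is free to run now.
A valid finishing order for the others: W5, W7, W2, W9, W1, W3, W8, W6, W4.
Check, step by step:
  W5 waits on nothing -> runs at once and releases res-0
  W7: everything it awaited (res-0) is free; runs, freeing res-6 and res-18
  W2 waits on nothing -> runs at once and releases res-9
  W9: everything it awaited (res-0) is free; runs, freeing res-2
  W1 waits on nothing -> runs at once and releases res-17
  W3: everything it awaited (res-9) is free; runs, freeing res-15 and res-1
  W8: everything it awaited (res-15) is free; runs, freeing res-4 and res-14
  W6: everything it awaited (res-4) is free; runs, freeing res-19 and res-8
  W4: everything it awaited (res-4 and res-2) is free; runs, freeing res-7


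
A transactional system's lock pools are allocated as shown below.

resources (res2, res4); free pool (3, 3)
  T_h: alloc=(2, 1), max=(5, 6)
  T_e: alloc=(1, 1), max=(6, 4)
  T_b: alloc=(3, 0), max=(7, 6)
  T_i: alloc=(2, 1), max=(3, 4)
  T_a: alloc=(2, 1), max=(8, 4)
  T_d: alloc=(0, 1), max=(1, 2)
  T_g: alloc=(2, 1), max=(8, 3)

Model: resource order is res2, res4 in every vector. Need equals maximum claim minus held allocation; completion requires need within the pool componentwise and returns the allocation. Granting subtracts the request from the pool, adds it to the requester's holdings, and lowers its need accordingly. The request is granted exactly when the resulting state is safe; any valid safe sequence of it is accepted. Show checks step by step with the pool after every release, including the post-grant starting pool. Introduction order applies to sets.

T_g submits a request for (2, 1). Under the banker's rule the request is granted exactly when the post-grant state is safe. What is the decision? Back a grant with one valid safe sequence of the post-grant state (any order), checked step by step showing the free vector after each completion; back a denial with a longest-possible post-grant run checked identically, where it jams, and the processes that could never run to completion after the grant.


DENY — the pretend-granted state is unsafe.
Key observation: after T_d, T_i the pool peaks at (3, 4), and each blocked process is short somewhere: T_h on res4; T_e on res2; T_b on res2, res4; T_a on res2; T_g on res2.
After a pretend grant, a maximal execution: T_d, T_i — then nothing else fits. Step-by-step check:
  pool = (1, 2)
  T_d: need (1, 1) fits (1, 2); releases (0, 1), pool now (1, 3)
  T_i: need (1, 3) fits (1, 3); releases (2, 1), pool now (3, 4)
  blocked: T_h wants (3, 5), pool (3, 4) — not enough res4
  blocked: T_e wants (5, 3), pool (3, 4) — not enough res2
  blocked: T_b wants (4, 6), pool (3, 4) — not enough res2 and res4
  blocked: T_a wants (6, 3), pool (3, 4) — not enough res2
  blocked: T_g wants (4, 1), pool (3, 4) — not enough res2
Processes that could never finish after the grant: T_h, T_e, T_b, T_a and T_g.


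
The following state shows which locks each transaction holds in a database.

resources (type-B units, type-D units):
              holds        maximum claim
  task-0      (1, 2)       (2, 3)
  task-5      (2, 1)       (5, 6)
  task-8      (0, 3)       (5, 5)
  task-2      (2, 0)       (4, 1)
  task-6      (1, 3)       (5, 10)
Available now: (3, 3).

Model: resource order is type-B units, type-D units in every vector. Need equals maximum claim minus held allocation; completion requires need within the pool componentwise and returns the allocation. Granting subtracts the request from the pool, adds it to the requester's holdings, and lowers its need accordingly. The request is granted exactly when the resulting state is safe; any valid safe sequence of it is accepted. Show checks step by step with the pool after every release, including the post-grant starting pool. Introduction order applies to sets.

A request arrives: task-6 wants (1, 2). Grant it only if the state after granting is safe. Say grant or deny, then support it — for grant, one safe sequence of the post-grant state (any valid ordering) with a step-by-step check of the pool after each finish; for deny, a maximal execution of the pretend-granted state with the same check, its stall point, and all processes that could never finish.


GRANT: granting preserves safety; a valid post-grant sequence is task-2, task-0, task-8, task-6, task-5.
Key observation: after the grant the pool drops to (2, 1), which still lets task-2 finish first and unwind the rest.
Step-by-step check of the post-grant state:
  pool = (2, 1)
  run task-2 (needs (2, 1), free (2, 1)); after release of (2, 0) the pool is (4, 1)
  run task-0 (needs (1, 1), free (4, 1)); after release of (1, 2) the pool is (5, 3)
  run task-8 (needs (5, 2), free (5, 3)); after release of (0, 3) the pool is (5, 6)
  run task-6 (needs (3, 5), free (5, 6)); after release of (2, 5) the pool is (7, 11)
  run task-5 (needs (3, 5), free (7, 11)); after release of (2, 1) the pool is (9, 12)


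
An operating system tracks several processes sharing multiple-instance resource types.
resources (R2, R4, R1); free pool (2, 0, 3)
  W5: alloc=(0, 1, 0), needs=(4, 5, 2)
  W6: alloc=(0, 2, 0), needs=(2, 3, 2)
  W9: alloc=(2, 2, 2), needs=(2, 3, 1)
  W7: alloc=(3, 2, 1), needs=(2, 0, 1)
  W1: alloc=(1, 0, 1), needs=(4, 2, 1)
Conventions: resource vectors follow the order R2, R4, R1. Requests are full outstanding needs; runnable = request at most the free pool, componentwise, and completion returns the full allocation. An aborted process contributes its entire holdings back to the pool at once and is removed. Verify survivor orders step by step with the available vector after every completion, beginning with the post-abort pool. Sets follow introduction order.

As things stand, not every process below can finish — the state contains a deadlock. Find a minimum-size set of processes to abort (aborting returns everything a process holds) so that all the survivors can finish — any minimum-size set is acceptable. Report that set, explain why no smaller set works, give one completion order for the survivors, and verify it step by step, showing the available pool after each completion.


The answer: abort W5.
Key observation: the deadlocked W9 becomes finishable only because W5 released (0, 1, 0); it completes at step 2 below.
Why nothing smaller works: aborting no one leaves the state deadlocked as given.
One survivor order: W7, W9, W6, W1. Walking it through (post-abort pool first):
  pool = (2, 1, 3)
  run W7 (needs (2, 0, 1), free (2, 1, 3)); after release of (3, 2, 1) the pool is (5, 3, 4)
  run W9 (needs (2, 3, 1), free (5, 3, 4)); after release of (2, 2, 2) the pool is (7, 5, 6)
  run W6 (needs (2, 3, 2), free (7, 5, 6)); after release of (0, 2, 0) the pool is (7, 7, 6)
  run W1 (needs (4, 2, 1), free (7, 7, 6)); after release of (1, 0, 1) the pool is (8, 7, 7)


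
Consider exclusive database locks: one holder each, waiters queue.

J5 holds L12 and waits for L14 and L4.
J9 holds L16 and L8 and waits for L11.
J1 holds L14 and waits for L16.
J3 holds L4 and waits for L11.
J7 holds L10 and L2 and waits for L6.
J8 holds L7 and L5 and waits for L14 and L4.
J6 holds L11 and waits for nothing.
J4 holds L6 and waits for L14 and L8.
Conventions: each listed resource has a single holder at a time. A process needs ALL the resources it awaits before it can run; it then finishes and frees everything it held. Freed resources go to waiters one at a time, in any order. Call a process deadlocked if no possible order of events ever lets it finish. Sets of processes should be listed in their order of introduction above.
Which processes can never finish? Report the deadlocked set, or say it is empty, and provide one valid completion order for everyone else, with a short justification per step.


The deadlocked set is empty.
Key observation: although several processes wait, no cycle exists — each chain bottoms out at a free runner.
A valid finishing order for the others: J6, J3, J9, J1, J5, J4, J8, J7.
Check, step by step:
  run J6 (it waits on nothing); releases L11
  J3: everything it awaited (L11) is free; runs, freeing L4
  J9: everything it awaited (L11) is free; runs, freeing L16 and L8
  J1: everything it awaited (L16) is free; runs, freeing L14
  J5: everything it awaited (L14 and L4) is free; runs, freeing L12
  J4: everything it awaited (L14 and L8) is free; runs, freeing L6
  J8: everything it awaited (L14 and L4) is free; runs, freeing L7 and L5
  J7: everything it awaited (L6) is free; runs, freeing L10 and L2
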